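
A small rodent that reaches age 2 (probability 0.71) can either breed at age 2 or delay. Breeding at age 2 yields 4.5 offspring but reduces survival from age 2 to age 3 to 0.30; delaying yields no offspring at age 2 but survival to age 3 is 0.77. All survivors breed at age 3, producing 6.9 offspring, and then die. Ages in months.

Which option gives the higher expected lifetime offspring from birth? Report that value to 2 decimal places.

breed at age 2: R₀ = 0.71 × (4.5 + 0.30 × 6.9) = 0.71 × 6.5700 = 4.6647
delay to age 3: R₀ = 0.71 × (0.77 × 6.9) = 0.71 × 5.3130 = 3.7722
Higher: breed at age 2 (4.6647).

4.66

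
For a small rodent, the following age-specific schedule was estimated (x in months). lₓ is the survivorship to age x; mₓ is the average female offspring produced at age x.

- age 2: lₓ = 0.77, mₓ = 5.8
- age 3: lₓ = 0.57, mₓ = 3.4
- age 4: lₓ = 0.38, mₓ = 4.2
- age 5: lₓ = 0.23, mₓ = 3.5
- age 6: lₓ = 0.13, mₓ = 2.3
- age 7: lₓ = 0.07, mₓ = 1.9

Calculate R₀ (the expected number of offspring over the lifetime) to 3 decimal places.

9.237

R₀ = Σ lₓ mₓ:
  age 2: 0.77 × 5.8 = 4.4660
  age 3: 0.57 × 3.4 = 1.9380
  age 4: 0.38 × 4.2 = 1.5960
  age 5: 0.23 × 3.5 = 0.8050
  age 6: 0.13 × 2.3 = 0.2990
  age 7: 0.07 × 1.9 = 0.1330
R₀ = 4.4660 + 1.9380 + 1.5960 + 0.8050 + 0.2990 + 0.1330 = 9.2370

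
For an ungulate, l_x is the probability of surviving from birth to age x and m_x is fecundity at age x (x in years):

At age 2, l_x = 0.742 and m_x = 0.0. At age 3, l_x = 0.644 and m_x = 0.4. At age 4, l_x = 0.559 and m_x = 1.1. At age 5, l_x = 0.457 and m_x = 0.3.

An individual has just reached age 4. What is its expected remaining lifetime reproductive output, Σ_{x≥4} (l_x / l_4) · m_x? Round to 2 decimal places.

1.35

l_4 = 0.559. Conditional survival from age 4 to x is l_x / l_4.
  x=4: (0.559/0.559) × 1.1 = 1.1000
  x=5: (0.457/0.559) × 0.3 = 0.2453
Sum = 1.1000 + 0.2453 = 1.3453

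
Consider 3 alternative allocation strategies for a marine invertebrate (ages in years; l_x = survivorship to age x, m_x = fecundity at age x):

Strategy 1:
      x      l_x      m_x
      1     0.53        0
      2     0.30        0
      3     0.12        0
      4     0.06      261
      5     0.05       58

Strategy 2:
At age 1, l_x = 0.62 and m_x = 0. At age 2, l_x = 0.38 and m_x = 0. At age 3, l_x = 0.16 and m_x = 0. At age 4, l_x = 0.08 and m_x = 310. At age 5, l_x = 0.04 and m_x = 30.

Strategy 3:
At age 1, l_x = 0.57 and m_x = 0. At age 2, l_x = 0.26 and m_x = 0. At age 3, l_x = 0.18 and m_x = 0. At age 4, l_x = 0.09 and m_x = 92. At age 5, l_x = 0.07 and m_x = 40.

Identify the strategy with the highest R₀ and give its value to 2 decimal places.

26.00

Strategy 1: R₀ = 0.53×0 + 0.30×0 + 0.12×0 + 0.06×261 + 0.05×58 = 18.5600
Strategy 2: R₀ = 0.62×0 + 0.38×0 + 0.16×0 + 0.08×310 + 0.04×30 = 26.0000
Strategy 3: R₀ = 0.57×0 + 0.26×0 + 0.18×0 + 0.09×92 + 0.07×40 = 11.0800
Highest R₀: strategy 2 with 26.0000.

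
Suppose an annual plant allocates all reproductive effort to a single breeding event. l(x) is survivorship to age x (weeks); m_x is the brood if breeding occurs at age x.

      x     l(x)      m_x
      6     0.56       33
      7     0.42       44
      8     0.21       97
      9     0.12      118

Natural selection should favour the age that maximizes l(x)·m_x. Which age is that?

8

Expected offspring if breeding at age x = l(x) × m_x:
  age 6: 0.56 × 33 = 18.480
  age 7: 0.42 × 44 = 18.480
  age 8: 0.21 × 97 = 20.370
  age 9: 0.12 × 118 = 14.160
Maximum at age 8 (20.370).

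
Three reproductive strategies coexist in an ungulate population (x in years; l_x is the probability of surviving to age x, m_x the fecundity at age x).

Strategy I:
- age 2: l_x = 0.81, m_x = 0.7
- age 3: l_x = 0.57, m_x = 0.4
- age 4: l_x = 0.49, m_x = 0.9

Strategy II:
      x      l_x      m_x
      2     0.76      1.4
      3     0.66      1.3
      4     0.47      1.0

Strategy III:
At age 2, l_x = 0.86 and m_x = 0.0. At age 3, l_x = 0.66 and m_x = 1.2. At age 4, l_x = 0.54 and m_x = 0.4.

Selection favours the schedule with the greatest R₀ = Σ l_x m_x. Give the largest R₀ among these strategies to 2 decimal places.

2.39

Strategy I: R₀ = 0.81×0.7 + 0.57×0.4 + 0.49×0.9 = 1.2360
Strategy II: R₀ = 0.76×1.4 + 0.66×1.3 + 0.47×1.0 = 2.3920
Strategy III: R₀ = 0.86×0.0 + 0.66×1.2 + 0.54×0.4 = 1.0080
Highest R₀: strategy II with 2.3920.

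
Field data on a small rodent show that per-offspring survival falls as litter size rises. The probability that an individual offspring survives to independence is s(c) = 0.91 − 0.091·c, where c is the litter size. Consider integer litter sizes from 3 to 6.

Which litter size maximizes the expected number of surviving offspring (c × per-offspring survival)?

Expected surviving offspring = c × s(c):
  c=3: 3 × 0.637 = 1.911
  c=4: 4 × 0.546 = 2.184
  c=5: 5 × 0.455 = 2.275
  c=6: 6 × 0.364 = 2.184
Maximum at c = 5 (2.275 surviving offspring).

5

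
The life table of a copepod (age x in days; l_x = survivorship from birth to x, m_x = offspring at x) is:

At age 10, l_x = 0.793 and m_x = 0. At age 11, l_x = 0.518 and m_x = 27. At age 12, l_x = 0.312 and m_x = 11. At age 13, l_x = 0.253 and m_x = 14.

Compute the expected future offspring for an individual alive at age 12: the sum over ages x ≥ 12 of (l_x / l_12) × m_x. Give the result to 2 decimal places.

22.35

l_12 = 0.312. Conditional survival from age 12 to x is l_x / l_12.
  x=12: (0.312/0.312) × 11 = 11.0000
  x=13: (0.253/0.312) × 14 = 11.3526
Sum = 11.0000 + 11.3526 = 22.3526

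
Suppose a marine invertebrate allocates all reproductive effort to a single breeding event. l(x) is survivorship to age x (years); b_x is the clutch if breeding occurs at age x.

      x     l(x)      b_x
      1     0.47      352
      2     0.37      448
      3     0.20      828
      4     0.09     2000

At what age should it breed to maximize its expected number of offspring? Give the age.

4

Expected offspring if breeding at age x = l(x) × b_x:
  age 1: 0.47 × 352 = 165.440
  age 2: 0.37 × 448 = 165.760
  age 3: 0.20 × 828 = 165.600
  age 4: 0.09 × 2000 = 180.000
Maximum at age 4 (180.000).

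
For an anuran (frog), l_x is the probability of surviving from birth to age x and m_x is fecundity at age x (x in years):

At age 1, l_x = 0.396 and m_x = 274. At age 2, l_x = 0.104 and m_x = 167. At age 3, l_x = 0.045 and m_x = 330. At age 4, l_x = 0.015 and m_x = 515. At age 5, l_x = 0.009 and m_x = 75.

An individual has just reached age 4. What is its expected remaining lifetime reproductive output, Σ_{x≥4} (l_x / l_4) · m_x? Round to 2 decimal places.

560.00

l_4 = 0.015. Conditional survival from age 4 to x is l_x / l_4.
  x=4: (0.015/0.015) × 515 = 515.0000
  x=5: (0.009/0.015) × 75 = 45.0000
Sum = 515.0000 + 45.0000 = 560.0000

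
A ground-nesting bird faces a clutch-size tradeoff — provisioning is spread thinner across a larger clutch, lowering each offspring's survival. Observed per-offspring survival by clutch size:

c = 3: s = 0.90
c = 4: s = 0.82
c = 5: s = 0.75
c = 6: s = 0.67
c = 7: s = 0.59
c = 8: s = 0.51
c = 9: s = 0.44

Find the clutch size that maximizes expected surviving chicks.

7

Expected surviving chicks = c × s(c):
  c=3: 3 × 0.90 = 2.700
  c=4: 4 × 0.82 = 3.280
  c=5: 5 × 0.75 = 3.750
  c=6: 6 × 0.67 = 4.020
  c=7: 7 × 0.59 = 4.130
  c=8: 8 × 0.51 = 4.080
  c=9: 9 × 0.44 = 3.960
Maximum at c = 7 (4.130 surviving chicks).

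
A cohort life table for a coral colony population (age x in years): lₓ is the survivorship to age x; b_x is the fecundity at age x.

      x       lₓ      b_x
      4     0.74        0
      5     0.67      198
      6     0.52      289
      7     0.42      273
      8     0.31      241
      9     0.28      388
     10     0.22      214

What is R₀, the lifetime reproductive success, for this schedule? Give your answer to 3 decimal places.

R₀ = Σ lₓ b_x:
  age 4: 0.74 × 0 = 0.0000
  age 5: 0.67 × 198 = 132.6600
  age 6: 0.52 × 289 = 150.2800
  age 7: 0.42 × 273 = 114.6600
  age 8: 0.31 × 241 = 74.7100
  age 9: 0.28 × 388 = 108.6400
  age 10: 0.22 × 214 = 47.0800
R₀ = 0.0000 + 132.6600 + 150.2800 + 114.6600 + 74.7100 + 108.6400 + 47.0800 = 628.0300

628.030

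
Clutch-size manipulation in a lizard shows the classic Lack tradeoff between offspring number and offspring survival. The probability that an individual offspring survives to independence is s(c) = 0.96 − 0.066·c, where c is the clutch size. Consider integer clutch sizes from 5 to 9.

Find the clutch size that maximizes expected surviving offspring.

Expected surviving offspring = c × s(c):
  c=5: 5 × 0.630 = 3.150
  c=6: 6 × 0.564 = 3.384
  c=7: 7 × 0.498 = 3.486
  c=8: 8 × 0.432 = 3.456
  c=9: 9 × 0.366 = 3.294
Maximum at c = 7 (3.486 surviving offspring).

7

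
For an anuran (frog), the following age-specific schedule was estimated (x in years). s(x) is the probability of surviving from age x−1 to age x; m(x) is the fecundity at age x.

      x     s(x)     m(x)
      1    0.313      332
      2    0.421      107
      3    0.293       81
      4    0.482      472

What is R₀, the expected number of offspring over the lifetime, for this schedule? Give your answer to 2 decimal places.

Survivorship from birth: l_x = s_1·s_2·…·s_x.
  l_1 = 0.31300
  l_2 = 0.13177
  l_3 = 0.03861
  l_4 = 0.01861
R₀ = Σ l_x m(x):
  age 1: 0.31300 × 332 = 103.9160
  age 2: 0.13177 × 107 = 14.0994
  age 3: 0.03861 × 81 = 3.1274
  age 4: 0.01861 × 472 = 8.7839
R₀ = 103.9160 + 14.0994 + 3.1274 + 8.7839 = 129.9267

129.93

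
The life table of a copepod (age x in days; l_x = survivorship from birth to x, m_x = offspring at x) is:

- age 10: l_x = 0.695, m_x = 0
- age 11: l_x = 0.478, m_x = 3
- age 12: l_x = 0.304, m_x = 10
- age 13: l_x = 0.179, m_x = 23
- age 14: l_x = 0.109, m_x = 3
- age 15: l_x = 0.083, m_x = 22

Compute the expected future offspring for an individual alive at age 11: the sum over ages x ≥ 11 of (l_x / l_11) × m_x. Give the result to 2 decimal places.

l_11 = 0.478. Conditional survival from age 11 to x is l_x / l_11.
  x=11: (0.478/0.478) × 3 = 3.0000
  x=12: (0.304/0.478) × 10 = 6.3598
  x=13: (0.179/0.478) × 23 = 8.6130
  x=14: (0.109/0.478) × 3 = 0.6841
  x=15: (0.083/0.478) × 22 = 3.8201
Sum = 3.0000 + 6.3598 + 8.6130 + 0.6841 + 3.8201 = 22.4770

22.48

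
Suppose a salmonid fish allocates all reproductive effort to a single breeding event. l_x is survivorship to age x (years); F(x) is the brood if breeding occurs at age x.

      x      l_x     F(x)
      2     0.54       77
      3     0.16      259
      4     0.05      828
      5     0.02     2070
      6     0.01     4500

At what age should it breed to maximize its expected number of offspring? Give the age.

Expected offspring if breeding at age x = l_x × F(x):
  age 2: 0.54 × 77 = 41.580
  age 3: 0.16 × 259 = 41.440
  age 4: 0.05 × 828 = 41.400
  age 5: 0.02 × 2070 = 41.400
  age 6: 0.01 × 4500 = 45.000
Maximum at age 6 (45.000).

6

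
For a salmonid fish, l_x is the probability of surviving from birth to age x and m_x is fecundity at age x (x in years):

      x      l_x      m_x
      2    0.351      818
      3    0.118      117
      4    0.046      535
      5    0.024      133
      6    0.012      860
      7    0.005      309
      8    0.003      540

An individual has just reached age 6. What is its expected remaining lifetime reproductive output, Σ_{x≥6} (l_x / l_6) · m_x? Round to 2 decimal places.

l_6 = 0.012. Conditional survival from age 6 to x is l_x / l_6.
  x=6: (0.012/0.012) × 860 = 860.0000
  x=7: (0.005/0.012) × 309 = 128.7500
  x=8: (0.003/0.012) × 540 = 135.0000
Sum = 860.0000 + 128.7500 + 135.0000 = 1123.7500

1123.75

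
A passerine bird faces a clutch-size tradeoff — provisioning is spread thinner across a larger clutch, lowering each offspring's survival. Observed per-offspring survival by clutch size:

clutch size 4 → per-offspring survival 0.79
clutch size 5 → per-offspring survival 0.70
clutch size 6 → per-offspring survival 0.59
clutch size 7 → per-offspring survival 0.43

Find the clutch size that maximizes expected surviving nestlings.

Expected surviving nestlings = c × s(c):
  c=4: 4 × 0.79 = 3.160
  c=5: 5 × 0.70 = 3.500
  c=6: 6 × 0.59 = 3.540
  c=7: 7 × 0.43 = 3.010
Maximum at c = 6 (3.540 surviving nestlings).

6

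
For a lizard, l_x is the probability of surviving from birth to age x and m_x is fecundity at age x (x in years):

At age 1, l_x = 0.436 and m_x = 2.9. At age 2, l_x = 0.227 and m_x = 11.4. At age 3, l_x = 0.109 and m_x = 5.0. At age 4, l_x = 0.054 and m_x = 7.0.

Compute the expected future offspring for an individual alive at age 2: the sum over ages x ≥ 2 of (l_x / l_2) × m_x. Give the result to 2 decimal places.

15.47

l_2 = 0.227. Conditional survival from age 2 to x is l_x / l_2.
  x=2: (0.227/0.227) × 11.4 = 11.4000
  x=3: (0.109/0.227) × 5.0 = 2.4009
  x=4: (0.054/0.227) × 7.0 = 1.6652
Sum = 11.4000 + 2.4009 + 1.6652 = 15.4661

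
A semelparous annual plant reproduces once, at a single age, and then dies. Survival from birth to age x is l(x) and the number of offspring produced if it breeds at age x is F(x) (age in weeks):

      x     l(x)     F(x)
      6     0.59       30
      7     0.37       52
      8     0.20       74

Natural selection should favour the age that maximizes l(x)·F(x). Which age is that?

7

Expected offspring if breeding at age x = l(x) × F(x):
  age 6: 0.59 × 30 = 17.700
  age 7: 0.37 × 52 = 19.240
  age 8: 0.20 × 74 = 14.800
Maximum at age 7 (19.240).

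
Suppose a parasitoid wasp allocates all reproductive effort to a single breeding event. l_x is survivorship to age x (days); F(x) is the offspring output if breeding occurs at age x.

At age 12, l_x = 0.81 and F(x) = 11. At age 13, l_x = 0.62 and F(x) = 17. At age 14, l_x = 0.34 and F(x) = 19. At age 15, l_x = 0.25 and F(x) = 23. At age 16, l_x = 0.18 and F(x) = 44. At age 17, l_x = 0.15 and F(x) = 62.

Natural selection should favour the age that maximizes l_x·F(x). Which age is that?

13

Expected offspring if breeding at age x = l_x × F(x):
  age 12: 0.81 × 11 = 8.910
  age 13: 0.62 × 17 = 10.540
  age 14: 0.34 × 19 = 6.460
  age 15: 0.25 × 23 = 5.750
  age 16: 0.18 × 44 = 7.920
  age 17: 0.15 × 62 = 9.300
Maximum at age 13 (10.540).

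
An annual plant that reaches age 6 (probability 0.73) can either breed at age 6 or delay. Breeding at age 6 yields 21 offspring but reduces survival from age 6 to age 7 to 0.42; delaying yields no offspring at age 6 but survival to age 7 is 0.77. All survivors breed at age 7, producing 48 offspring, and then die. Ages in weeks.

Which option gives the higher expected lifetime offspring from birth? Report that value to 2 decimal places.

30.05

breed at age 6: R₀ = 0.73 × (21 + 0.42 × 48) = 0.73 × 41.1600 = 30.0468
delay to age 7: R₀ = 0.73 × (0.77 × 48) = 0.73 × 36.9600 = 26.9808
Higher: breed at age 6 (30.0468).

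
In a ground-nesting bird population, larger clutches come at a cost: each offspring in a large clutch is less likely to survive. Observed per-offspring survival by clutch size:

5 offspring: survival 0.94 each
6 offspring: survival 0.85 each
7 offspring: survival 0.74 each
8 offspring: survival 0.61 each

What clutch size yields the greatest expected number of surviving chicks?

Expected surviving chicks = c × s(c):
  c=5: 5 × 0.94 = 4.700
  c=6: 6 × 0.85 = 5.100
  c=7: 7 × 0.74 = 5.180
  c=8: 8 × 0.61 = 4.880
Maximum at c = 7 (5.180 surviving chicks).

7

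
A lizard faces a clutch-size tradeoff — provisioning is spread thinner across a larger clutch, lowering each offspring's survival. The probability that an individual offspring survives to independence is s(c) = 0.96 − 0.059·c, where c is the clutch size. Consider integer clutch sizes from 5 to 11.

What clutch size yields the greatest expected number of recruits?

Expected recruits = c × s(c):
  c=5: 5 × 0.665 = 3.325
  c=6: 6 × 0.606 = 3.636
  c=7: 7 × 0.547 = 3.829
  c=8: 8 × 0.488 = 3.904
  c=9: 9 × 0.429 = 3.861
  c=10: 10 × 0.370 = 3.700
  c=11: 11 × 0.311 = 3.421
Maximum at c = 8 (3.904 recruits).

8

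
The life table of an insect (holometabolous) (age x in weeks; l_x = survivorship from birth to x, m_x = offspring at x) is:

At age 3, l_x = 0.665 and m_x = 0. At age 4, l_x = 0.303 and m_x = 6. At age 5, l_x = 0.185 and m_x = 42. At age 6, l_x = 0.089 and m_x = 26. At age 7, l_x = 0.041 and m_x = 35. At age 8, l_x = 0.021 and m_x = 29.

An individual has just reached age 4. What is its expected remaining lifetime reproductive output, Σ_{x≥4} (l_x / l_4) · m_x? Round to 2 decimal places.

l_4 = 0.303. Conditional survival from age 4 to x is l_x / l_4.
  x=4: (0.303/0.303) × 6 = 6.0000
  x=5: (0.185/0.303) × 42 = 25.6436
  x=6: (0.089/0.303) × 26 = 7.6370
  x=7: (0.041/0.303) × 35 = 4.7360
  x=8: (0.021/0.303) × 29 = 2.0099
Sum = 6.0000 + 25.6436 + 7.6370 + 4.7360 + 2.0099 = 46.0264

46.03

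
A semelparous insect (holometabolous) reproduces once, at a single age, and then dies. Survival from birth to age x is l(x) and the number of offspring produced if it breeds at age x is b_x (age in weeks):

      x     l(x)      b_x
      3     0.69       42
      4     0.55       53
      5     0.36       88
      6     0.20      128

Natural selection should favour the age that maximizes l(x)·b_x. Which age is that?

Expected offspring if breeding at age x = l(x) × b_x:
  age 3: 0.69 × 42 = 28.980
  age 4: 0.55 × 53 = 29.150
  age 5: 0.36 × 88 = 31.680
  age 6: 0.20 × 128 = 25.600
Maximum at age 5 (31.680).

5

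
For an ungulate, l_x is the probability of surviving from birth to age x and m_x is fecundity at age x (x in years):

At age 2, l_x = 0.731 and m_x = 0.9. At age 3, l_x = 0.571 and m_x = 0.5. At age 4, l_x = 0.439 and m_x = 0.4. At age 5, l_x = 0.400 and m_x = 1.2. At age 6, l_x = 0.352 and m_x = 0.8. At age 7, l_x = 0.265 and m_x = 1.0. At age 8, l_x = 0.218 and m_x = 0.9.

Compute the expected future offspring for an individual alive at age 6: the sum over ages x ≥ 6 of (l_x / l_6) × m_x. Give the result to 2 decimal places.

l_6 = 0.352. Conditional survival from age 6 to x is l_x / l_6.
  x=6: (0.352/0.352) × 0.8 = 0.8000
  x=7: (0.265/0.352) × 1.0 = 0.7528
  x=8: (0.218/0.352) × 0.9 = 0.5574
Sum = 0.8000 + 0.7528 + 0.5574 = 2.1102

2.11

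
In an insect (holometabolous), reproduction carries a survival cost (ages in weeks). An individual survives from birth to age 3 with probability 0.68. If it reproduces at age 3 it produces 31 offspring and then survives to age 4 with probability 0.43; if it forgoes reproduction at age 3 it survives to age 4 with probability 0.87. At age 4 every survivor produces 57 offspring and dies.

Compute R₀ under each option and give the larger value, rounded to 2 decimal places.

breed at age 3: R₀ = 0.68 × (31 + 0.43 × 57) = 0.68 × 55.5100 = 37.7468
delay to age 4: R₀ = 0.68 × (0.87 × 57) = 0.68 × 49.5900 = 33.7212
Higher: breed at age 3 (37.7468).

37.75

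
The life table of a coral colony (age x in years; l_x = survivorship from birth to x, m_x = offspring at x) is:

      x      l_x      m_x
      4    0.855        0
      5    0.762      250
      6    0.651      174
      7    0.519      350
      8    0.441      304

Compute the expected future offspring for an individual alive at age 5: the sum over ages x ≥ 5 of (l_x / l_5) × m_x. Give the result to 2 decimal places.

812.98

l_5 = 0.762. Conditional survival from age 5 to x is l_x / l_5.
  x=5: (0.762/0.762) × 250 = 250.0000
  x=6: (0.651/0.762) × 174 = 148.6535
  x=7: (0.519/0.762) × 350 = 238.3858
  x=8: (0.441/0.762) × 304 = 175.9370
Sum = 250.0000 + 148.6535 + 238.3858 + 175.9370 = 812.9764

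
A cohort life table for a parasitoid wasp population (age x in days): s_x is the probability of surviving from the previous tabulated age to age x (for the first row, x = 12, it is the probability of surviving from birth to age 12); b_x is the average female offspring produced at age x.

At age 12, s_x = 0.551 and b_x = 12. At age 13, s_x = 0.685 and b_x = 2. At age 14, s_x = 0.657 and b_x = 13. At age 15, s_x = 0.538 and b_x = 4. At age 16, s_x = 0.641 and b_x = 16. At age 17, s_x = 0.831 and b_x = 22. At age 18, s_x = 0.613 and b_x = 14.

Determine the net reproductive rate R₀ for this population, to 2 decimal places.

Survivorship from birth: l_x = s_12·s_13·…·s_x.
  l_12 = 0.55100
  l_13 = 0.37744
  l_14 = 0.24797
  l_15 = 0.13341
  l_16 = 0.08552
  l_17 = 0.07106
  l_18 = 0.04356
R₀ = Σ l_x b_x:
  age 12: 0.55100 × 12 = 6.6120
  age 13: 0.37744 × 2 = 0.7549
  age 14: 0.24797 × 13 = 3.2236
  age 15: 0.13341 × 4 = 0.5336
  age 16: 0.08552 × 16 = 1.3683
  age 17: 0.07106 × 22 = 1.5633
  age 18: 0.04356 × 14 = 0.6098
R₀ = 6.6120 + 0.7549 + 3.2236 + 0.5336 + 1.3683 + 1.5633 + 0.6098 = 14.6656

14.67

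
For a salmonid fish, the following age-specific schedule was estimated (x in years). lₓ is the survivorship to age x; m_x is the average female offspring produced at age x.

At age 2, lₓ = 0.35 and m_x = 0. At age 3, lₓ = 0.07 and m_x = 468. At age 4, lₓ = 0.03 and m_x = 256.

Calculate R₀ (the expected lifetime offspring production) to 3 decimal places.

R₀ = Σ lₓ m_x:
  age 2: 0.35 × 0 = 0.0000
  age 3: 0.07 × 468 = 32.7600
  age 4: 0.03 × 256 = 7.6800
R₀ = 0.0000 + 32.7600 + 7.6800 = 40.4400

40.440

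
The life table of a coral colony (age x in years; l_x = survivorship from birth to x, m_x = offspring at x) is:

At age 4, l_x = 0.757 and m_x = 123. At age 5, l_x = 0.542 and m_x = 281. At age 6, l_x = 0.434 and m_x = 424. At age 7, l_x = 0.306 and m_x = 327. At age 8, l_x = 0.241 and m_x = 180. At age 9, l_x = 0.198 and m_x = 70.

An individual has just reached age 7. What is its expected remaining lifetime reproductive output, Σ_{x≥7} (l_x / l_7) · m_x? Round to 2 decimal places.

514.06

l_7 = 0.306. Conditional survival from age 7 to x is l_x / l_7.
  x=7: (0.306/0.306) × 327 = 327.0000
  x=8: (0.241/0.306) × 180 = 141.7647
  x=9: (0.198/0.306) × 70 = 45.2941
Sum = 327.0000 + 141.7647 + 45.2941 = 514.0588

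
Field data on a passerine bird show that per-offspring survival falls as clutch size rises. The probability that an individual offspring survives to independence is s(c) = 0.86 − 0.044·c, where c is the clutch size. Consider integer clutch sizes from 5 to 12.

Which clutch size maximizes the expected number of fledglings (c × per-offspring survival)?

10

Expected fledglings = c × s(c):
  c=5: 5 × 0.640 = 3.200
  c=6: 6 × 0.596 = 3.576
  c=7: 7 × 0.552 = 3.864
  c=8: 8 × 0.508 = 4.064
  c=9: 9 × 0.464 = 4.176
  c=10: 10 × 0.420 = 4.200
  c=11: 11 × 0.376 = 4.136
  c=12: 12 × 0.332 = 3.984
Maximum at c = 10 (4.200 fledglings).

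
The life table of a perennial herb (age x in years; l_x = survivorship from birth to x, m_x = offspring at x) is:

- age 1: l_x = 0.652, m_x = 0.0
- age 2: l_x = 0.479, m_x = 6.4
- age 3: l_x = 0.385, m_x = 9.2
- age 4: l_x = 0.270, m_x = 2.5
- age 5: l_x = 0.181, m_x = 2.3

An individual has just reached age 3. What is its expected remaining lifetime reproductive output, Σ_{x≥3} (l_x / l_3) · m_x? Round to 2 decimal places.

l_3 = 0.385. Conditional survival from age 3 to x is l_x / l_3.
  x=3: (0.385/0.385) × 9.2 = 9.2000
  x=4: (0.270/0.385) × 2.5 = 1.7532
  x=5: (0.181/0.385) × 2.3 = 1.0813
Sum = 9.2000 + 1.7532 + 1.0813 = 12.0345

12.03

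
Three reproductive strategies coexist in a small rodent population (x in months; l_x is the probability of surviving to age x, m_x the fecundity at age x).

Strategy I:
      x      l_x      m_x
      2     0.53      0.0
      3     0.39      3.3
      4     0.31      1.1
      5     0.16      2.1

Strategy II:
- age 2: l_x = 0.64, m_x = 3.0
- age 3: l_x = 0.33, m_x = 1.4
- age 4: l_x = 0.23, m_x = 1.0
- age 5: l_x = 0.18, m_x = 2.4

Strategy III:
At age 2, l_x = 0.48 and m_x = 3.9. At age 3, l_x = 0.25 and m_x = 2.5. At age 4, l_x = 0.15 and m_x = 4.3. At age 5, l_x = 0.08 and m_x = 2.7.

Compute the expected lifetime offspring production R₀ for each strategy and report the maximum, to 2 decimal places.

Strategy I: R₀ = 0.53×0.0 + 0.39×3.3 + 0.31×1.1 + 0.16×2.1 = 1.9640
Strategy II: R₀ = 0.64×3.0 + 0.33×1.4 + 0.23×1.0 + 0.18×2.4 = 3.0440
Strategy III: R₀ = 0.48×3.9 + 0.25×2.5 + 0.15×4.3 + 0.08×2.7 = 3.3580
Highest R₀: strategy III with 3.3580.

3.36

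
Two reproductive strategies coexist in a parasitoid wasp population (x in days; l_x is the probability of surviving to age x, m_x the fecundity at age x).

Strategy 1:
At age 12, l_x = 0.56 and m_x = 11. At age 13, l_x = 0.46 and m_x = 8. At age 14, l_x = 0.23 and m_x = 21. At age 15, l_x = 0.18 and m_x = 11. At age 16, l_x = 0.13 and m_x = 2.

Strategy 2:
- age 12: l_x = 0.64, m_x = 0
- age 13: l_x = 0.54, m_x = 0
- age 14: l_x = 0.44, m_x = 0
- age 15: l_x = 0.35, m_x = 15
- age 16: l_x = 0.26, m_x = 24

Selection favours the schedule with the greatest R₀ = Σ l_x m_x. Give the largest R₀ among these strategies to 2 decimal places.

16.91

Strategy 1: R₀ = 0.56×11 + 0.46×8 + 0.23×21 + 0.18×11 + 0.13×2 = 16.9100
Strategy 2: R₀ = 0.64×0 + 0.54×0 + 0.44×0 + 0.35×15 + 0.26×24 = 11.4900
Highest R₀: strategy 1 with 16.9100.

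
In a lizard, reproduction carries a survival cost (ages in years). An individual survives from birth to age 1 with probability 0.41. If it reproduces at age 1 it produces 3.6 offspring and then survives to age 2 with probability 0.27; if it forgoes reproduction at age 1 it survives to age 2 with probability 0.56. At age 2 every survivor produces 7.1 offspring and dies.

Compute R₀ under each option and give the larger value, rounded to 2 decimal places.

breed at age 1: R₀ = 0.41 × (3.6 + 0.27 × 7.1) = 0.41 × 5.5170 = 2.2620
delay to age 2: R₀ = 0.41 × (0.56 × 7.1) = 0.41 × 3.9760 = 1.6302
Higher: breed at age 1 (2.2620).

2.26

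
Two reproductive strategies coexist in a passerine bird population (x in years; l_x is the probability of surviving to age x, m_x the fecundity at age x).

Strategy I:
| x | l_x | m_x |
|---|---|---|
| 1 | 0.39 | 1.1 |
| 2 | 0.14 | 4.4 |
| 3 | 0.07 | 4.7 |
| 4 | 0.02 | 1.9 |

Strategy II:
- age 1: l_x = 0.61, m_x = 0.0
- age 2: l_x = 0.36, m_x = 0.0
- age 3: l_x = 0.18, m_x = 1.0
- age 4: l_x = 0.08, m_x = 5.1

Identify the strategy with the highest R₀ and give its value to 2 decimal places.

1.41

Strategy I: R₀ = 0.39×1.1 + 0.14×4.4 + 0.07×4.7 + 0.02×1.9 = 1.4120
Strategy II: R₀ = 0.61×0.0 + 0.36×0.0 + 0.18×1.0 + 0.08×5.1 = 0.5880
Highest R₀: strategy I with 1.4120.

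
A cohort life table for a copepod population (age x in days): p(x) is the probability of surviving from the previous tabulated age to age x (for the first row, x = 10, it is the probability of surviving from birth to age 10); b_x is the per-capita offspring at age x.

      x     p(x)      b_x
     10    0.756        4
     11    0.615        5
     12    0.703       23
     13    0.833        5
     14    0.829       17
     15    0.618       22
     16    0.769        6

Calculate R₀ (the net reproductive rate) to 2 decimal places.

21.78

Survivorship from birth: l_x = p_10·p_11·…·p_x.
  l_10 = 0.75600
  l_11 = 0.46494
  l_12 = 0.32685
  l_13 = 0.27227
  l_14 = 0.22571
  l_15 = 0.13949
  l_16 = 0.10727
R₀ = Σ l_x b_x:
  age 10: 0.75600 × 4 = 3.0240
  age 11: 0.46494 × 5 = 2.3247
  age 12: 0.32685 × 23 = 7.5175
  age 13: 0.27227 × 5 = 1.3614
  age 14: 0.22571 × 17 = 3.8371
  age 15: 0.13949 × 22 = 3.0688
  age 16: 0.10727 × 6 = 0.6436
R₀ = 3.0240 + 2.3247 + 7.5175 + 1.3614 + 3.8371 + 3.0688 + 0.6436 = 21.7771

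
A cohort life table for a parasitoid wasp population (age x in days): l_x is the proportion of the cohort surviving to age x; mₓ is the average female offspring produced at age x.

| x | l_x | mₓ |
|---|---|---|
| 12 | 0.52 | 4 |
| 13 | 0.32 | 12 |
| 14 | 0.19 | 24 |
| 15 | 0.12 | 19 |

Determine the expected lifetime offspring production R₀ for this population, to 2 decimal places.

R₀ = Σ l_x mₓ:
  age 12: 0.52 × 4 = 2.0800
  age 13: 0.32 × 12 = 3.8400
  age 14: 0.19 × 24 = 4.5600
  age 15: 0.12 × 19 = 2.2800
R₀ = 2.0800 + 3.8400 + 4.5600 + 2.2800 = 12.7600

12.76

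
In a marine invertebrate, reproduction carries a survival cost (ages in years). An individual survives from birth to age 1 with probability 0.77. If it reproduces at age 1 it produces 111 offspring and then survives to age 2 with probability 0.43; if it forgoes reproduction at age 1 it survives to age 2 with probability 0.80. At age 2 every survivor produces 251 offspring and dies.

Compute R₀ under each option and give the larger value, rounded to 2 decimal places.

168.58

breed at age 1: R₀ = 0.77 × (111 + 0.43 × 251) = 0.77 × 218.9300 = 168.5761
delay to age 2: R₀ = 0.77 × (0.80 × 251) = 0.77 × 200.8000 = 154.6160
Higher: breed at age 1 (168.5761).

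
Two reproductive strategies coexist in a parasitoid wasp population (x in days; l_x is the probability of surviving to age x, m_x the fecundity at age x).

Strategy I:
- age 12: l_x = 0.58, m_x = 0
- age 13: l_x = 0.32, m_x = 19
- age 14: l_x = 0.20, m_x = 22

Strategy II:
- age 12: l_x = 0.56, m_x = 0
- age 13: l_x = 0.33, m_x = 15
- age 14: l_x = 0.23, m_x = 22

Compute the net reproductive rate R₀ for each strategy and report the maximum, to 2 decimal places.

Strategy I: R₀ = 0.58×0 + 0.32×19 + 0.20×22 = 10.4800
Strategy II: R₀ = 0.56×0 + 0.33×15 + 0.23×22 = 10.0100
Highest R₀: strategy I with 10.4800.

10.48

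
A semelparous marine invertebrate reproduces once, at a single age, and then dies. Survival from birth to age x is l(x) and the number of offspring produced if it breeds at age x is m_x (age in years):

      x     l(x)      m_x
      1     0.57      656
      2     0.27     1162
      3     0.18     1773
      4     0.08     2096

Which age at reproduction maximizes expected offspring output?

1

Expected offspring if breeding at age x = l(x) × m_x:
  age 1: 0.57 × 656 = 373.920
  age 2: 0.27 × 1162 = 313.740
  age 3: 0.18 × 1773 = 319.140
  age 4: 0.08 × 2096 = 167.680
Maximum at age 1 (373.920).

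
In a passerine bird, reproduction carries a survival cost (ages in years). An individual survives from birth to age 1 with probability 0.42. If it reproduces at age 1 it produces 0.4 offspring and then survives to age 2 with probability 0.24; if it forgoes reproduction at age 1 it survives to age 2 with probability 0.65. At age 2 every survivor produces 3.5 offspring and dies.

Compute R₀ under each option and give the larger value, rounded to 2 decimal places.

breed at age 1: R₀ = 0.42 × (0.4 + 0.24 × 3.5) = 0.42 × 1.2400 = 0.5208
delay to age 2: R₀ = 0.42 × (0.65 × 3.5) = 0.42 × 2.2750 = 0.9555
Higher: delay to age 2 (0.9555).

0.96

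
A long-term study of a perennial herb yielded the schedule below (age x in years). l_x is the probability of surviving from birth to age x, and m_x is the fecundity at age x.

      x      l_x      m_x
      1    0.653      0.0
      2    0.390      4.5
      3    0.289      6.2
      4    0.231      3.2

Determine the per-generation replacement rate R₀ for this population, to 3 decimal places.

R₀ = Σ l_x m_x:
  age 1: 0.653 × 0.0 = 0.0000
  age 2: 0.390 × 4.5 = 1.7550
  age 3: 0.289 × 6.2 = 1.7918
  age 4: 0.231 × 3.2 = 0.7392
R₀ = 0.0000 + 1.7550 + 1.7918 + 0.7392 = 4.2860

4.286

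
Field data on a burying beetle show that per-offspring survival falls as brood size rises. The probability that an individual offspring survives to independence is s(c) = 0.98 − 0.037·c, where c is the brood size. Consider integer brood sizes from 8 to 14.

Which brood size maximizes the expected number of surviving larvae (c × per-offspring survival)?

Expected surviving larvae = c × s(c):
  c=8: 8 × 0.684 = 5.472
  c=9: 9 × 0.647 = 5.823
  c=10: 10 × 0.610 = 6.100
  c=11: 11 × 0.573 = 6.303
  c=12: 12 × 0.536 = 6.432
  c=13: 13 × 0.499 = 6.487
  c=14: 14 × 0.462 = 6.468
Maximum at c = 13 (6.487 surviving larvae).

13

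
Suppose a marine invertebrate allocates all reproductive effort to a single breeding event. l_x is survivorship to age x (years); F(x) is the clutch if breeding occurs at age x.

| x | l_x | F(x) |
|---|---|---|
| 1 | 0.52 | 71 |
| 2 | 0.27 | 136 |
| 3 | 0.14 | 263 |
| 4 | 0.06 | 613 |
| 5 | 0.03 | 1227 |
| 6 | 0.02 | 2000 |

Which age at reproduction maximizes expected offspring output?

6

Expected offspring if breeding at age x = l_x × F(x):
  age 1: 0.52 × 71 = 36.920
  age 2: 0.27 × 136 = 36.720
  age 3: 0.14 × 263 = 36.820
  age 4: 0.06 × 613 = 36.780
  age 5: 0.03 × 1227 = 36.810
  age 6: 0.02 × 2000 = 40.000
Maximum at age 6 (40.000).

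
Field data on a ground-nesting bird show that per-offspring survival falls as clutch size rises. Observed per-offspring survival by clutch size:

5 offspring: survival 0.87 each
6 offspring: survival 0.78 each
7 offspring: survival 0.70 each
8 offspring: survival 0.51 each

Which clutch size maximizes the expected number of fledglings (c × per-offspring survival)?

7

Expected fledglings = c × s(c):
  c=5: 5 × 0.87 = 4.350
  c=6: 6 × 0.78 = 4.680
  c=7: 7 × 0.70 = 4.900
  c=8: 8 × 0.51 = 4.080
Maximum at c = 7 (4.900 fledglings).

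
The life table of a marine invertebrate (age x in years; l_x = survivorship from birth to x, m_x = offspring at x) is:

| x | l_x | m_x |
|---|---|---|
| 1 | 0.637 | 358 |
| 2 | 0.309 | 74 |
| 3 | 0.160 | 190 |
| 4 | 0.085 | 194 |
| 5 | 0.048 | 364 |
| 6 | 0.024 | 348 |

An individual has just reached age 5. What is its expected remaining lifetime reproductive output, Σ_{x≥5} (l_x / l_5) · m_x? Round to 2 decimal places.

l_5 = 0.048. Conditional survival from age 5 to x is l_x / l_5.
  x=5: (0.048/0.048) × 364 = 364.0000
  x=6: (0.024/0.048) × 348 = 174.0000
Sum = 364.0000 + 174.0000 = 538.0000

538.00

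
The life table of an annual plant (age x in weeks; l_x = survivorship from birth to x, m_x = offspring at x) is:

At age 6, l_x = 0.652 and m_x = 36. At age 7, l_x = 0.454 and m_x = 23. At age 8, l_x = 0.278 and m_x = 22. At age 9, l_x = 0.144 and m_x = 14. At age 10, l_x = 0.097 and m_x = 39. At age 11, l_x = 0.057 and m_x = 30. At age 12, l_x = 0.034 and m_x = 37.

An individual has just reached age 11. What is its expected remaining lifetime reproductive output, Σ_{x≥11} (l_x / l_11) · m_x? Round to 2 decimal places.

52.07

l_11 = 0.057. Conditional survival from age 11 to x is l_x / l_11.
  x=11: (0.057/0.057) × 30 = 30.0000
  x=12: (0.034/0.057) × 37 = 22.0702
Sum = 30.0000 + 22.0702 = 52.0702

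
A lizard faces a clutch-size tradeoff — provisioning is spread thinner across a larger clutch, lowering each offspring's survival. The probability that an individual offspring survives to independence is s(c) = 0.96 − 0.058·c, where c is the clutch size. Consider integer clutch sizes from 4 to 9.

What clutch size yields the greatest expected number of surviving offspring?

8

Expected surviving offspring = c × s(c):
  c=4: 4 × 0.728 = 2.912
  c=5: 5 × 0.670 = 3.350
  c=6: 6 × 0.612 = 3.672
  c=7: 7 × 0.554 = 3.878
  c=8: 8 × 0.496 = 3.968
  c=9: 9 × 0.438 = 3.942
Maximum at c = 8 (3.968 surviving offspring).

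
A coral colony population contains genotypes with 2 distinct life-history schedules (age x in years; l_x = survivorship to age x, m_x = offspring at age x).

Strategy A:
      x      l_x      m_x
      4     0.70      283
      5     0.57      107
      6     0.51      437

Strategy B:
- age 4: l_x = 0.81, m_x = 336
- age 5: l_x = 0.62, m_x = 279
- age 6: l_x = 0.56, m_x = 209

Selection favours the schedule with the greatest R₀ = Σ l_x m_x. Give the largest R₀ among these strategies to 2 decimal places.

562.18

Strategy A: R₀ = 0.70×283 + 0.57×107 + 0.51×437 = 481.9600
Strategy B: R₀ = 0.81×336 + 0.62×279 + 0.56×209 = 562.1800
Highest R₀: strategy B with 562.1800.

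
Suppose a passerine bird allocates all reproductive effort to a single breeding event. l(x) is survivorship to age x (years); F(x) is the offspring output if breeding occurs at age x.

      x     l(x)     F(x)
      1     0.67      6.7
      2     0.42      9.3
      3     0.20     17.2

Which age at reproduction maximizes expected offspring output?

Expected offspring if breeding at age x = l(x) × F(x):
  age 1: 0.67 × 6.7 = 4.489
  age 2: 0.42 × 9.3 = 3.906
  age 3: 0.20 × 17.2 = 3.440
Maximum at age 1 (4.489).

1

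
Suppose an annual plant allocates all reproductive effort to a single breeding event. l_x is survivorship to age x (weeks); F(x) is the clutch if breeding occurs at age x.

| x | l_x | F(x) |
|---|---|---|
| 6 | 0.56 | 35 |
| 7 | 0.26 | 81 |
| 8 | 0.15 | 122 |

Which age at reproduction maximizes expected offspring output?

Expected offspring if breeding at age x = l_x × F(x):
  age 6: 0.56 × 35 = 19.600
  age 7: 0.26 × 81 = 21.060
  age 8: 0.15 × 122 = 18.300
Maximum at age 7 (21.060).

7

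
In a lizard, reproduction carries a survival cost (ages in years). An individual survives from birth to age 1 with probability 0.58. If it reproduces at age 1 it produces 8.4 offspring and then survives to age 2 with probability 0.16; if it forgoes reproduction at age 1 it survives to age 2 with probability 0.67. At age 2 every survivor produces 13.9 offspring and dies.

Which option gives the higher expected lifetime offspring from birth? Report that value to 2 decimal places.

6.16

breed at age 1: R₀ = 0.58 × (8.4 + 0.16 × 13.9) = 0.58 × 10.6240 = 6.1619
delay to age 2: R₀ = 0.58 × (0.67 × 13.9) = 0.58 × 9.3130 = 5.4015
Higher: breed at age 1 (6.1619).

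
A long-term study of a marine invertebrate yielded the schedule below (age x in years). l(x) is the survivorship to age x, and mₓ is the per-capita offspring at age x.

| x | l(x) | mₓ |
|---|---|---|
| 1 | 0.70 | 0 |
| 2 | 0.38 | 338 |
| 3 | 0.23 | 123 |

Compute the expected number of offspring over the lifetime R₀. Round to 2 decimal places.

156.73

R₀ = Σ l(x) mₓ:
  age 1: 0.70 × 0 = 0.0000
  age 2: 0.38 × 338 = 128.4400
  age 3: 0.23 × 123 = 28.2900
R₀ = 0.0000 + 128.4400 + 28.2900 = 156.7300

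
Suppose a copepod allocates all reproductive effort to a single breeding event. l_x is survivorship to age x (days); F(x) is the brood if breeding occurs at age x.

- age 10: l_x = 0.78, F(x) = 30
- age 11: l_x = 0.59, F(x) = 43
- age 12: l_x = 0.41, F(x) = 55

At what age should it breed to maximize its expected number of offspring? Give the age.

Expected offspring if breeding at age x = l_x × F(x):
  age 10: 0.78 × 30 = 23.400
  age 11: 0.59 × 43 = 25.370
  age 12: 0.41 × 55 = 22.550
Maximum at age 11 (25.370).

11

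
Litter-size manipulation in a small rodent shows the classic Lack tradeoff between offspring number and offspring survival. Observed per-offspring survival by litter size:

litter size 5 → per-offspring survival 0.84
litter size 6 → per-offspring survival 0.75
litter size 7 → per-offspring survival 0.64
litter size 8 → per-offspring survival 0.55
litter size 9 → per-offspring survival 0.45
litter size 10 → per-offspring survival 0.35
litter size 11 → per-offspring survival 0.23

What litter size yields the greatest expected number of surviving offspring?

Expected surviving offspring = c × s(c):
  c=5: 5 × 0.84 = 4.200
  c=6: 6 × 0.75 = 4.500
  c=7: 7 × 0.64 = 4.480
  c=8: 8 × 0.55 = 4.400
  c=9: 9 × 0.45 = 4.050
  c=10: 10 × 0.35 = 3.500
  c=11: 11 × 0.23 = 2.530
Maximum at c = 6 (4.500 surviving offspring).

6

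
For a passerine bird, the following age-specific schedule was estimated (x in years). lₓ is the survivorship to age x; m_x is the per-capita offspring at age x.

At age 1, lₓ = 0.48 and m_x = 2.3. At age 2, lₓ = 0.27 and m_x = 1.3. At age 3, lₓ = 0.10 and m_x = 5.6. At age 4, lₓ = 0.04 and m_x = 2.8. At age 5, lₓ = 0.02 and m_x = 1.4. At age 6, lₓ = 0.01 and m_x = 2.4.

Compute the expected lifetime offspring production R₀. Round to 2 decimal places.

R₀ = Σ lₓ m_x:
  age 1: 0.48 × 2.3 = 1.1040
  age 2: 0.27 × 1.3 = 0.3510
  age 3: 0.10 × 5.6 = 0.5600
  age 4: 0.04 × 2.8 = 0.1120
  age 5: 0.02 × 1.4 = 0.0280
  age 6: 0.01 × 2.4 = 0.0240
R₀ = 1.1040 + 0.3510 + 0.5600 + 0.1120 + 0.0280 + 0.0240 = 2.1790

2.18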